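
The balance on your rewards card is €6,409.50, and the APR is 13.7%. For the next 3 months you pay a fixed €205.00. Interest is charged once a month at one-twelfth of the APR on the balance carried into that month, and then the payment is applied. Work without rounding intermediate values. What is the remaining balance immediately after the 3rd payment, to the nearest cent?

€6,009.49

Monthly rate r = 13.7%/12 = 1.14167% = 0.0114167.
Each month: B ← B·(1+r) − €205.00.
Month 1: interest €73.18; balance after payment €6,277.68.
Month 2: interest €71.67; balance after payment €6,144.35.
Month 3: interest €70.15; balance after payment €6,009.49.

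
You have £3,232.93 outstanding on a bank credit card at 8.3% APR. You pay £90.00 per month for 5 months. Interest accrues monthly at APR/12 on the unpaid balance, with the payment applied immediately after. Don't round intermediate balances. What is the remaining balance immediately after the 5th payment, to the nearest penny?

Monthly rate r = 8.3%/12 = 0.691667% = 0.00691667.
Each month: B ← B·(1+r) − £90.00.
Month 1: interest £22.36; balance after payment £3,165.29.
Month 2: interest £21.89; balance after payment £3,097.18.
Month 3: interest £21.42; balance after payment £3,028.61.
Month 4: interest £20.95; balance after payment £2,959.55.
Month 5: interest £20.47; balance after payment £2,890.02.

£2,890.02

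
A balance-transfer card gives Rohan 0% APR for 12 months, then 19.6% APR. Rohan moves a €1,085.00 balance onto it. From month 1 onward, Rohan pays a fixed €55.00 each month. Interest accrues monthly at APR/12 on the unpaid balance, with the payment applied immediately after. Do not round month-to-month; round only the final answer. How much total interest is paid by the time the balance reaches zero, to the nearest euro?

€33

Promo months 1–12 at r₀ = 0%/12 = 0; months 13+ at r₁ = 19.6%/12 = 0.0163333.
After month 12 (no interest yet): B = €1,085.00 − 12·€55.00 = €425.00.
Then at r₁ with €55.00/mo: n₂ = −ln(1 − r₁·B/P)/ln(1+r₁) ≈ 8.33 → 9 more payments.
Total paid = 20·€55.00 + €18.11 = €1,118.11; interest = €1,118.11 − €1,085.00 = €33.11.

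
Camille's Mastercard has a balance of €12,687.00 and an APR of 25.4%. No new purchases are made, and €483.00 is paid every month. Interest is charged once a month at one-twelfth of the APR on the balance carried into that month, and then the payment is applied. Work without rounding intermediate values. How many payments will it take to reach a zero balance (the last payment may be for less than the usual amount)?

39 payments

Monthly rate r = 25.4%/12 = 2.11667% = 0.0211667.
Recurrence: B ← B·(1+r) − €483.00.
Month 1: interest €268.54; balance after payment €12,472.54.
Month 2: interest €264.00; balance after payment €12,253.54.
Closed form: n = −ln(1 − rB₀/P)/ln(1+r) = −ln(0.44401)/ln(1.02117) ≈ 38.762, so the balance reaches zero during payment 39.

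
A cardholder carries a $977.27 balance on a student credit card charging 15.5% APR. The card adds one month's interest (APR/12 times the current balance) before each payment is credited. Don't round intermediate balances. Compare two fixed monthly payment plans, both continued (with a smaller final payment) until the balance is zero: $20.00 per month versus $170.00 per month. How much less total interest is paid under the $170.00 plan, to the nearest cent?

$532.29

Monthly rate r = 15.5%/12 = 1.29167% = 0.0129167.
At $20.00/mo: n = ⌈−ln(1 − rB₀/P)/ln(1+r)⌉ = 78 payments (last $14.30); total interest = total paid − $977.27 = $577.03.
At $170.00/mo: 7 payments (last $2.01); total interest $44.74.
Interest saved = $577.03 − $44.74 = $532.29.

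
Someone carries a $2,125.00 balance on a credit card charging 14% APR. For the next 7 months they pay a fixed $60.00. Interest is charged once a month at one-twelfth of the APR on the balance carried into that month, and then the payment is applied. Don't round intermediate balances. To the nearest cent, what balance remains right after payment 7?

$1,869.75

Monthly rate r = 14%/12 = 1.16667% = 0.0116667.
Each month: B ← B·(1+r) − $60.00.
Month 1: interest $24.79; balance after payment $2,089.79.
Month 2: interest $24.38; balance after payment $2,054.17.
Month 3: interest $23.97; balance after payment $2,018.14.
Month 4: interest $23.54; balance after payment $1,981.68.
Month 5: interest $23.12; balance after payment $1,944.80.
Month 6: interest $22.69; balance after payment $1,907.49.
Month 7: interest $22.25; balance after payment $1,869.75.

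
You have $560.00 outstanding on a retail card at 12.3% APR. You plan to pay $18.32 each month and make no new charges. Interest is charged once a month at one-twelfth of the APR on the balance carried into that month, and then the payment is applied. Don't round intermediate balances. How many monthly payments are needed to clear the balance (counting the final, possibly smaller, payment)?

Monthly rate r = 12.3%/12 = 1.025% = 0.01025.
Recurrence: B ← B·(1+r) − $18.32.
Month 1: interest $5.74; balance after payment $547.42.
Month 2: interest $5.61; balance after payment $534.71.
Closed form: n = −ln(1 − rB₀/P)/ln(1+r) = −ln(0.68668)/ln(1.01025) ≈ 36.859, so the balance reaches zero during payment 37.

37 months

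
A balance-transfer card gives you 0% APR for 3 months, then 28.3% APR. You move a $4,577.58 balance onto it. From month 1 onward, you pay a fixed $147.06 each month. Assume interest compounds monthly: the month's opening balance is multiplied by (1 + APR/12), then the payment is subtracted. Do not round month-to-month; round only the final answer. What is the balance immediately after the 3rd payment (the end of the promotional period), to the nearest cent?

$4,136.40

Promo months 1–3 at r₀ = 0%/12 = 0; months 4+ at r₁ = 28.3%/12 = 0.0235833.
After month 3 (no interest yet): B = $4,577.58 − 3·$147.06 = $4,136.40.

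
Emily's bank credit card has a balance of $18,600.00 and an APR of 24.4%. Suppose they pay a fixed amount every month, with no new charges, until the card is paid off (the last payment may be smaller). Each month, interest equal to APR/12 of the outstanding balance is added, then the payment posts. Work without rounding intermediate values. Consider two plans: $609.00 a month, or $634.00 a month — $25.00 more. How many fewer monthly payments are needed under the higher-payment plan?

3 fewer payments

Monthly rate r = 24.4%/12 = 2.03333% = 0.0203333.
At $609.00/mo: n = ⌈−ln(1 − rB₀/P)/ln(1+r)⌉ = 49 payments (last $123.73); total interest = total paid − $18,600.00 = $10,755.73.
At $634.00/mo: 46 payments (last $58.21); total interest $9,988.21.
Payments saved = 49 − 46 = 3.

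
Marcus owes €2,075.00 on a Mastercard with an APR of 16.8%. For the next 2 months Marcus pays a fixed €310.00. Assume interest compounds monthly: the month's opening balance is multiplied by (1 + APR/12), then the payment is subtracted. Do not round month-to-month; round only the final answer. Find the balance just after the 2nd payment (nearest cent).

€1,509.17

Monthly rate r = 16.8%/12 = 1.4% = 0.014.
Each month: B ← B·(1+r) − €310.00.
Month 1: interest €29.05; balance after payment €1,794.05.
Month 2: interest €25.12; balance after payment €1,509.17.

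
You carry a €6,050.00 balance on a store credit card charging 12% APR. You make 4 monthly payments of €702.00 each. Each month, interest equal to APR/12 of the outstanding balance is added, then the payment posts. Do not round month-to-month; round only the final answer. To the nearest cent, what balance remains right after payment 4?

€3,445.25

Monthly rate r = 12%/12 = 1% = 0.01.
Each month: B ← B·(1+r) − €702.00.
Month 1: interest €60.50; balance after payment €5,408.50.
Month 2: interest €54.09; balance after payment €4,760.59.
Month 3: interest €47.61; balance after payment €4,106.19.
Month 4: interest €41.06; balance after payment €3,445.25.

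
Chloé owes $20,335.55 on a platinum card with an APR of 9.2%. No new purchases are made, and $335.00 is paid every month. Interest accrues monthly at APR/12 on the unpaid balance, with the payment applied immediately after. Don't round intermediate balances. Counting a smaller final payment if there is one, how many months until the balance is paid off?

82 months

Monthly rate r = 9.2%/12 = 0.766667% = 0.00766667.
Recurrence: B ← B·(1+r) − $335.00.
Month 1: interest $155.91; balance after payment $20,156.46.
Month 2: interest $154.53; balance after payment $19,975.99.
Closed form: n = −ln(1 − rB₀/P)/ln(1+r) = −ln(0.53461)/ln(1.00767) ≈ 81.993, so the balance reaches zero during payment 82.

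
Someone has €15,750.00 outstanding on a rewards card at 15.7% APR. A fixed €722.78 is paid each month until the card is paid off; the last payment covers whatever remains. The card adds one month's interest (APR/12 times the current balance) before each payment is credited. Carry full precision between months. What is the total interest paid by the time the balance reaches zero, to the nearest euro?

Monthly rate r = 15.7%/12 = 1.30833% = 0.0130833.
Payoff takes n = ⌈−ln(1 − rB₀/P)/ln(1+r)⌉ = ⌈25.819⌉ = 26 payments; the last is €592.69.
Total paid = 25·€722.78 + €592.69 = €18,662.19.
Total interest = total paid − principal = €18,662.19 − €15,750.00 = €2,912.19.

€2,912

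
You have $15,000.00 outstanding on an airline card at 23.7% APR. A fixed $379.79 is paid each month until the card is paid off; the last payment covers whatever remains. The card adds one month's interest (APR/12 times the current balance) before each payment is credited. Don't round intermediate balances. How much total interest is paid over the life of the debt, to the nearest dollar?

Monthly rate r = 23.7%/12 = 1.975% = 0.01975.
Payoff takes n = ⌈−ln(1 − rB₀/P)/ln(1+r)⌉ = ⌈77.428⌉ = 78 payments; the last is $163.36.
Total paid = 77·$379.79 + $163.36 = $29,407.19.
Total interest = total paid − principal = $29,407.19 − $15,000.00 = $14,407.19.

$14,407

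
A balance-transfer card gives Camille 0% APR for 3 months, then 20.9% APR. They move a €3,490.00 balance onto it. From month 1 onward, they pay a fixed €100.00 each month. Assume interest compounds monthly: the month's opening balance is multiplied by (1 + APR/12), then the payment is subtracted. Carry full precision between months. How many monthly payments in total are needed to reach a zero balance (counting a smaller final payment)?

50 months

Promo months 1–3 at r₀ = 0%/12 = 0; months 4+ at r₁ = 20.9%/12 = 0.0174167.
After month 3 (no interest yet): B = €3,490.00 − 3·€100.00 = €3,190.00.
Then at r₁ with €100.00/mo: n₂ = −ln(1 − r₁·B/P)/ln(1+r₁) ≈ 46.97 → 47 more payments.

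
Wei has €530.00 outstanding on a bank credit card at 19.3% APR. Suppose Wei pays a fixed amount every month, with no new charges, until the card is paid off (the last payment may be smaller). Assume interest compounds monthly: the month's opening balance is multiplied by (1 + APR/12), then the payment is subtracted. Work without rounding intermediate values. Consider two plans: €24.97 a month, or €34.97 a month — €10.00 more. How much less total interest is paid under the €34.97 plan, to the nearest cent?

€41.15

Monthly rate r = 19.3%/12 = 1.60833% = 0.0160833.
At €24.97/mo: n = ⌈−ln(1 − rB₀/P)/ln(1+r)⌉ = 27 payments (last €4.35); total interest = total paid − €530.00 = €123.57.
At €34.97/mo: 18 payments (last €17.93); total interest €82.42.
Interest saved = €123.57 − €82.42 = €41.15.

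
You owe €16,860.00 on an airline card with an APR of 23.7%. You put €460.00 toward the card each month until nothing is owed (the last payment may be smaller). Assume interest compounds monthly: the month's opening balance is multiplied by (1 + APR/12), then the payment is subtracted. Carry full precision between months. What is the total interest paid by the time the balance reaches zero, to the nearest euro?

Monthly rate r = 23.7%/12 = 1.975% = 0.01975.
Payoff takes n = ⌈−ln(1 − rB₀/P)/ln(1+r)⌉ = ⌈65.802⌉ = 66 payments; the last is €369.60.
Total paid = 65·€460.00 + €369.60 = €30,269.60.
Total interest = total paid − principal = €30,269.60 − €16,860.00 = €13,409.60.

€13,410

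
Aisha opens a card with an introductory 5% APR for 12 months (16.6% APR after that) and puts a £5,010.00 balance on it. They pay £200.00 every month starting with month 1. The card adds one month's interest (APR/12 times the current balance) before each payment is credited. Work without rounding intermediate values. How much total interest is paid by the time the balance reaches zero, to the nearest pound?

£537

Promo months 1–12 at r₀ = 5%/12 = 0.00416667; months 13+ at r₁ = 16.6%/12 = 0.0138333.
After month 12: iterate B ← B·(1+r₀) − £200.00 for 12 months → £2,810.55.
Then at r₁ with £200.00/mo: n₂ = −ln(1 − r₁·B/P)/ln(1+r₁) ≈ 15.73 → 16 more payments.
Total paid = 27·£200.00 + £147.09 = £5,547.09; interest = £5,547.09 − £5,010.00 = £537.09.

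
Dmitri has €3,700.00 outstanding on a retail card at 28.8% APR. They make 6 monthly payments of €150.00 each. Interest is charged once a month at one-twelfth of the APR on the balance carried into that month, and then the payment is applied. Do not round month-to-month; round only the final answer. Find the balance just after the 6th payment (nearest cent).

€3,310.05

Monthly rate r = 28.8%/12 = 2.4% = 0.024.
Each month: B ← B·(1+r) − €150.00.
Month 1: interest €88.80; balance after payment €3,638.80.
Month 2: interest €87.33; balance after payment €3,576.13.
Month 3: interest €85.83; balance after payment €3,511.96.
Month 4: interest €84.29; balance after payment €3,446.25.
Month 5: interest €82.71; balance after payment €3,378.96.
Month 6: interest €81.09; balance after payment €3,310.05.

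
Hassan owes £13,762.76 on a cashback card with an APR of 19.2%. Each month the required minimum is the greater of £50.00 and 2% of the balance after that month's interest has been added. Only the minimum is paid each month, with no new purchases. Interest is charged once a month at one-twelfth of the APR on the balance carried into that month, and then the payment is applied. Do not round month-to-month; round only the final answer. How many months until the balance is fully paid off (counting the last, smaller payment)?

496 months

Monthly rate r = 19.2%/12 = 1.6% = 0.016.
While 2% of the post-interest balance exceeds £50.00, each month B ← (B·(1+r))·(1 − 0.02), i.e. B shrinks by the factor (1+r)·0.98 = 0.99568.
This holds for months 1–398. Entering month 399 the balance is £2,456.85; 2% of the post-interest balance is now below £50.00, so the flat £50.00 minimum applies from here.
From month 399 a fixed £50.00 at rate r clears £2,456.85 in 98 more payments. Total: 398 + 98 = 496 months.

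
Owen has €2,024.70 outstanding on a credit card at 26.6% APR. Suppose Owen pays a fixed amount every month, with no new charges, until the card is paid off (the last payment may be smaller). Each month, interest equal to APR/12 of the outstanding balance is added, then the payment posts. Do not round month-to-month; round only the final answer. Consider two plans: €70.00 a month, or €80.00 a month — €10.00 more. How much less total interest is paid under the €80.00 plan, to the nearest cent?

€268.04

Monthly rate r = 26.6%/12 = 2.21667% = 0.0221667.
At €70.00/mo: n = ⌈−ln(1 − rB₀/P)/ln(1+r)⌉ = 47 payments (last €52.30); total interest = total paid − €2,024.70 = €1,247.60.
At €80.00/mo: 38 payments (last €44.26); total interest €979.56.
Interest saved = €1,247.60 − €979.56 = €268.04.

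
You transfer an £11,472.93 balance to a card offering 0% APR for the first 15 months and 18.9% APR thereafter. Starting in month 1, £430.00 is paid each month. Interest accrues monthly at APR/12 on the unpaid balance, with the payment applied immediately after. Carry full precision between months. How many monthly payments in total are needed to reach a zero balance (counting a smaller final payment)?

Promo months 1–15 at r₀ = 0%/12 = 0; months 16+ at r₁ = 18.9%/12 = 0.01575.
After month 15 (no interest yet): B = £11,472.93 − 15·£430.00 = £5,022.93.
Then at r₁ with £430.00/mo: n₂ = −ln(1 − r₁·B/P)/ln(1+r₁) ≈ 13.01 → 14 more payments.

29 months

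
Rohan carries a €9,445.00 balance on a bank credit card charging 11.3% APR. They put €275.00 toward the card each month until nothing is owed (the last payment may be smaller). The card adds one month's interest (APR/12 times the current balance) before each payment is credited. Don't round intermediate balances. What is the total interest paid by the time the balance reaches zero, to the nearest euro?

Monthly rate r = 11.3%/12 = 0.941667% = 0.00941667.
Payoff takes n = ⌈−ln(1 − rB₀/P)/ln(1+r)⌉ = ⌈41.686⌉ = 42 payments; the last is €188.86.
Total paid = 41·€275.00 + €188.86 = €11,463.86.
Total interest = total paid − principal = €11,463.86 − €9,445.00 = €2,018.86.

€2,019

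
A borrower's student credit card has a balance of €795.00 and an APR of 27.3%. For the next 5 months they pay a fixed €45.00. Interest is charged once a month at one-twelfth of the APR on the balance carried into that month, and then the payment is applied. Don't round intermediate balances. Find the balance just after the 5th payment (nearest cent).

Monthly rate r = 27.3%/12 = 2.275% = 0.02275.
Each month: B ← B·(1+r) − €45.00.
Month 1: interest €18.09; balance after payment €768.09.
Month 2: interest €17.47; balance after payment €740.56.
Month 3: interest €16.85; balance after payment €712.41.
Month 4: interest €16.21; balance after payment €683.62.
Month 5: interest €15.55; balance after payment €654.17.

€654.17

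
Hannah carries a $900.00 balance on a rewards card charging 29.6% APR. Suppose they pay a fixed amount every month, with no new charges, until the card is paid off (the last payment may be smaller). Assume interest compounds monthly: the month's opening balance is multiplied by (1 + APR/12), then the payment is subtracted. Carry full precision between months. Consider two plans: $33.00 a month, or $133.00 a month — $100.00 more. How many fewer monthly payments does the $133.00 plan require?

38 fewer payments

Monthly rate r = 29.6%/12 = 2.46667% = 0.0246667.
At $33.00/mo: n = ⌈−ln(1 − rB₀/P)/ln(1+r)⌉ = 46 payments (last $27.72); total interest = total paid − $900.00 = $612.72.
At $133.00/mo: 8 payments (last $66.18); total interest $97.18.
Payments saved = 46 − 8 = 38.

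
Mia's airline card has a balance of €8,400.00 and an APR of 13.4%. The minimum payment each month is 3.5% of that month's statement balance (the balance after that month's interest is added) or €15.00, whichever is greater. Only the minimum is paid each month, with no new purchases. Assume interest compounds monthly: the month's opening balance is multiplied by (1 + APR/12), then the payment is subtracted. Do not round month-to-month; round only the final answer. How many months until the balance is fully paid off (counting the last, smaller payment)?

156 months

Monthly rate r = 13.4%/12 = 1.11667% = 0.0111667.
While 3.5% of the post-interest balance exceeds €15.00, each month B ← (B·(1+r))·(1 − 0.035), i.e. B shrinks by the factor (1+r)·0.965 = 0.97578.
This holds for months 1–122. Entering month 123 the balance is €421.68; 3.5% of the post-interest balance is now below €15.00, so the flat €15.00 minimum applies from here.
From month 123 a fixed €15.00 at rate r clears €421.68 in 34 more payments. Total: 122 + 34 = 156 months.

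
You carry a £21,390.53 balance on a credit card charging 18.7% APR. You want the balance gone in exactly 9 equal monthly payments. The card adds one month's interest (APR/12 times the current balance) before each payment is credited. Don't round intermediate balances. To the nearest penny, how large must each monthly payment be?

£2,565.73

Monthly rate r = 18.7%/12 = 1.55833% = 0.0155833.
Level-payment amortization: P = B₀·r / (1 − (1+r)^(−n)) = 21390.53·0.0155833 / (1 − 1.01558^(−9)).
Denominator 1 − (1+r)^(−9) = 0.129918541.
P = 333.336 / 0.129918541 ≈ 2565.73.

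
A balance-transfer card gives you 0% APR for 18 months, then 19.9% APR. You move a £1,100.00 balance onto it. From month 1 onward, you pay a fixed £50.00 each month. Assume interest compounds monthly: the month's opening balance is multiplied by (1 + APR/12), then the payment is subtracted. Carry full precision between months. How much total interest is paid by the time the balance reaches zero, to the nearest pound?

Promo months 1–18 at r₀ = 0%/12 = 0; months 19+ at r₁ = 19.9%/12 = 0.0165833.
After month 18 (no interest yet): B = £1,100.00 − 18·£50.00 = £200.00.
Then at r₁ with £50.00/mo: n₂ = −ln(1 − r₁·B/P)/ln(1+r₁) ≈ 4.17 → 5 more payments.
Total paid = 22·£50.00 + £8.71 = £1,108.71; interest = £1,108.71 − £1,100.00 = £8.71.

£9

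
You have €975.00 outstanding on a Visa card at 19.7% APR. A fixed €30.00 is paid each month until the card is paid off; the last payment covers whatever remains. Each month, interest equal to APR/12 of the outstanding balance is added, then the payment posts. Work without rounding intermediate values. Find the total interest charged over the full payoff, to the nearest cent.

€430.00

Monthly rate r = 19.7%/12 = 1.64167% = 0.0164167.
Payoff takes n = ⌈−ln(1 − rB₀/P)/ln(1+r)⌉ = ⌈46.832⌉ = 47 payments; the last is €25.00.
Total paid = 46·€30.00 + €25.00 = €1,405.00.
Total interest = total paid − principal = €1,405.00 − €975.00 = €430.00.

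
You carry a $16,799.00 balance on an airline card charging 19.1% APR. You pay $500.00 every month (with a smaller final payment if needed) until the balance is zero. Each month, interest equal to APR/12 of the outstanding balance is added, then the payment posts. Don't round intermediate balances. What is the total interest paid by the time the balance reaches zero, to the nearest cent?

$7,431.09

Monthly rate r = 19.1%/12 = 1.59167% = 0.0159167.
Payoff takes n = ⌈−ln(1 − rB₀/P)/ln(1+r)⌉ = ⌈48.458⌉ = 49 payments; the last is $230.09.
Total paid = 48·$500.00 + $230.09 = $24,230.09.
Total interest = total paid − principal = $24,230.09 − $16,799.00 = $7,431.09.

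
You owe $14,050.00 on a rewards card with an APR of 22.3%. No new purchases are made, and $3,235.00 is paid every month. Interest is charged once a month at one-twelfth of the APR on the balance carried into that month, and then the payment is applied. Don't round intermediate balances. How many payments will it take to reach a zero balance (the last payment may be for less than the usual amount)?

5 payments

Monthly rate r = 22.3%/12 = 1.85833% = 0.0185833.
Recurrence: B ← B·(1+r) − $3,235.00.
Month 1: interest $261.10; balance after payment $11,076.10.
Month 2: interest $205.83; balance after payment $8,046.93.
Month 3: interest $149.54; balance after payment $4,961.47.
Month 4: interest $92.20; balance after payment $1,818.67.
Month 5: interest $33.80; balance after payment $0.00.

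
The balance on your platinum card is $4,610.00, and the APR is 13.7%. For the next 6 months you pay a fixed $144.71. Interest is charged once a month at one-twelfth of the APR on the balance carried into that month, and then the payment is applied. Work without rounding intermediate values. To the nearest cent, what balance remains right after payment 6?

Monthly rate r = 13.7%/12 = 1.14167% = 0.0114167.
Each month: B ← B·(1+r) − $144.71.
Month 1: interest $52.63; balance after payment $4,517.92.
Month 2: interest $51.58; balance after payment $4,424.79.
Month 3: interest $50.52; balance after payment $4,330.60.
Month 4: interest $49.44; balance after payment $4,235.33.
Month 5: interest $48.35; balance after payment $4,138.97.
Month 6: interest $47.25; balance after payment $4,041.51.

$4,041.51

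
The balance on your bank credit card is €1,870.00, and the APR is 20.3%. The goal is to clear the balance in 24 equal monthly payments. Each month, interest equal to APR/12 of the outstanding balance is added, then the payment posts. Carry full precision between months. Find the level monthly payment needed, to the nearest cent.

€95.45

Monthly rate r = 20.3%/12 = 1.69167% = 0.0169167.
Level-payment amortization: P = B₀·r / (1 − (1+r)^(−n)) = 1870.00·0.0169167 / (1 − 1.01692^(−24)).
Denominator 1 − (1+r)^(−24) = 0.331423304.
P = 31.6342 / 0.331423304 ≈ 95.45.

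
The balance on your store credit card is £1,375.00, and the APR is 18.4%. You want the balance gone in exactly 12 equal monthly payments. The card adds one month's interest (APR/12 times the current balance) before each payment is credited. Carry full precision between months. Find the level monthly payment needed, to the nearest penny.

Monthly rate r = 18.4%/12 = 1.53333% = 0.0153333.
Level-payment amortization: P = B₀·r / (1 − (1+r)^(−n)) = 1375.00·0.0153333 / (1 − 1.01533^(−12)).
Denominator 1 − (1+r)^(−12) = 0.166901661.
P = 21.0833 / 0.166901661 ≈ 126.32.

£126.32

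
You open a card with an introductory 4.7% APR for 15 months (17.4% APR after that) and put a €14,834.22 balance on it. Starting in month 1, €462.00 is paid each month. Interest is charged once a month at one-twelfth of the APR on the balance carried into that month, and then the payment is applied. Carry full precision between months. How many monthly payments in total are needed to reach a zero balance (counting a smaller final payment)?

37 payments

Promo months 1–15 at r₀ = 4.7%/12 = 0.00391667; months 16+ at r₁ = 17.4%/12 = 0.0145.
After month 15: iterate B ← B·(1+r₀) − €462.00 for 15 months → €8,606.77.
Then at r₁ with €462.00/mo: n₂ = −ln(1 − r₁·B/P)/ln(1+r₁) ≈ 21.87 → 22 more payments.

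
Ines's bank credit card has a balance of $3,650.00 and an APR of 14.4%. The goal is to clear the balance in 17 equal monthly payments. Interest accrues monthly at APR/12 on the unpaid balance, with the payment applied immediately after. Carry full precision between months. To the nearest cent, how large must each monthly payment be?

$238.63

Monthly rate r = 14.4%/12 = 1.2% = 0.012.
Level-payment amortization: P = B₀·r / (1 − (1+r)^(−n)) = 3650.00·0.012 / (1 − 1.012^(−17)).
Denominator 1 − (1+r)^(−17) = 0.183546815.
P = 43.8 / 0.183546815 ≈ 238.63.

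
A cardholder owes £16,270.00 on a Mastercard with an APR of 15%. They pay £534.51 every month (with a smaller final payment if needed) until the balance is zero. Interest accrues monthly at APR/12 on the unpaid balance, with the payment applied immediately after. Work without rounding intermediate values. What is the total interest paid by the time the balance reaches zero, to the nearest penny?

£4,333.44

Monthly rate r = 15%/12 = 1.25% = 0.0125.
Payoff takes n = ⌈−ln(1 − rB₀/P)/ln(1+r)⌉ = ⌈38.545⌉ = 39 payments; the last is £292.06.
Total paid = 38·£534.51 + £292.06 = £20,603.44.
Total interest = total paid − principal = £20,603.44 − £16,270.00 = £4,333.44.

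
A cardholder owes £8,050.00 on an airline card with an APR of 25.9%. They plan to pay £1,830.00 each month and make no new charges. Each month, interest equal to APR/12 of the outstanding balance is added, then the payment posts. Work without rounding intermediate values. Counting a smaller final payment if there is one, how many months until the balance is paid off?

Monthly rate r = 25.9%/12 = 2.15833% = 0.0215833.
Recurrence: B ← B·(1+r) − £1,830.00.
Month 1: interest £173.75; balance after payment £6,393.75.
Month 2: interest £138.00; balance after payment £4,701.74.
Month 3: interest £101.48; balance after payment £2,973.22.
Month 4: interest £64.17; balance after payment £1,207.40.
Month 5: interest £26.06; balance after payment £0.00.

5 payments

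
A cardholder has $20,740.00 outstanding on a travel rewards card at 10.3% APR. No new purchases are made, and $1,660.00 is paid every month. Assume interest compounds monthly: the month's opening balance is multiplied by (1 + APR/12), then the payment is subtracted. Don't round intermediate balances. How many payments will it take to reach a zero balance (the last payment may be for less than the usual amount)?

Monthly rate r = 10.3%/12 = 0.858333% = 0.00858333.
Recurrence: B ← B·(1+r) − $1,660.00.
Month 1: interest $178.02; balance after payment $19,258.02.
Month 2: interest $165.30; balance after payment $17,763.32.
Closed form: n = −ln(1 − rB₀/P)/ln(1+r) = −ln(0.89276)/ln(1.00858) ≈ 13.273, so the balance reaches zero during payment 14.

14 months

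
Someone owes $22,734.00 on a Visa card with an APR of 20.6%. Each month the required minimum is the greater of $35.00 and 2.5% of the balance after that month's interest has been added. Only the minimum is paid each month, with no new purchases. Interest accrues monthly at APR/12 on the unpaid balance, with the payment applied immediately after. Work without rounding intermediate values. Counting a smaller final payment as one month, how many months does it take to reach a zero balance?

405 months

Monthly rate r = 20.6%/12 = 1.71667% = 0.0171667.
While 2.5% of the post-interest balance exceeds $35.00, each month B ← (B·(1+r))·(1 − 0.025), i.e. B shrinks by the factor (1+r)·0.975 = 0.99174.
This holds for months 1–339. Entering month 340 the balance is $1,365.11; 2.5% of the post-interest balance is now below $35.00, so the flat $35.00 minimum applies from here.
From month 340 a fixed $35.00 at rate r clears $1,365.11 in 66 more payments. Total: 339 + 66 = 405 months.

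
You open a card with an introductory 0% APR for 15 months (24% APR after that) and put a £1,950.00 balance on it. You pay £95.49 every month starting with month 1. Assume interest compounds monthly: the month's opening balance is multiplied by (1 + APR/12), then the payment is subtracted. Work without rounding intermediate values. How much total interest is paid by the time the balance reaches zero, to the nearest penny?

£35.89

Promo months 1–15 at r₀ = 0%/12 = 0; months 16+ at r₁ = 24%/12 = 0.02.
After month 15 (no interest yet): B = £1,950.00 − 15·£95.49 = £517.65.
Then at r₁ with £95.49/mo: n₂ = −ln(1 − r₁·B/P)/ln(1+r₁) ≈ 5.80 → 6 more payments.
Total paid = 20·£95.49 + £76.09 = £1,985.89; interest = £1,985.89 − £1,950.00 = £35.89.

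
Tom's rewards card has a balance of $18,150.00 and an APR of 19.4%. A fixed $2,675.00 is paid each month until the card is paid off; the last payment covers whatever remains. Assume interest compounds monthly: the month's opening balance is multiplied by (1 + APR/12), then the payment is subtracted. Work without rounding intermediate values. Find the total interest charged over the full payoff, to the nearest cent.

Monthly rate r = 19.4%/12 = 1.61667% = 0.0161667.
Payoff takes n = ⌈−ln(1 − rB₀/P)/ln(1+r)⌉ = ⌈7.245⌉ = 8 payments; the last is $658.77.
Total paid = 7·$2,675.00 + $658.77 = $19,383.77.
Total interest = total paid − principal = $19,383.77 − $18,150.00 = $1,233.77.

$1,233.77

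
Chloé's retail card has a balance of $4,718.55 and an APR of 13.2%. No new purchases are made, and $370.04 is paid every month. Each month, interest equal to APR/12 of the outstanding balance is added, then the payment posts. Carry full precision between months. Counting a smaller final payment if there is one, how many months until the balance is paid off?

Monthly rate r = 13.2%/12 = 1.1% = 0.011.
Recurrence: B ← B·(1+r) − $370.04.
Month 1: interest $51.90; balance after payment $4,400.41.
Month 2: interest $48.40; balance after payment $4,078.78.
Closed form: n = −ln(1 − rB₀/P)/ln(1+r) = −ln(0.85973)/ln(1.011) ≈ 13.815, so the balance reaches zero during payment 14.

14 months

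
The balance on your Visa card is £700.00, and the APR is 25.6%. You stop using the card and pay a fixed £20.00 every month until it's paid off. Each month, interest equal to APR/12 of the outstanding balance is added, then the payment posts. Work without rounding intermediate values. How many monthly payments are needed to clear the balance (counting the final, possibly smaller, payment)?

Monthly rate r = 25.6%/12 = 2.13333% = 0.0213333.
Recurrence: B ← B·(1+r) − £20.00.
Month 1: interest £14.93; balance after payment £694.93.
Month 2: interest £14.83; balance after payment £689.76.
Closed form: n = −ln(1 − rB₀/P)/ln(1+r) = −ln(0.25333)/ln(1.02133) ≈ 65.046, so the balance reaches zero during payment 66.

66 months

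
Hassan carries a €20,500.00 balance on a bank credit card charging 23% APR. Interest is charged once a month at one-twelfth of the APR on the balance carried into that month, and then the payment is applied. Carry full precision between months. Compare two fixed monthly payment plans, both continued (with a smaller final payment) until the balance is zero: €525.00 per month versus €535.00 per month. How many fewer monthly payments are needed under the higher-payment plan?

3 fewer payments

Monthly rate r = 23%/12 = 1.91667% = 0.0191667.
At €525.00/mo: n = ⌈−ln(1 − rB₀/P)/ln(1+r)⌉ = 73 payments (last €361.21); total interest = total paid − €20,500.00 = €17,661.21.
At €535.00/mo: 70 payments (last €447.83); total interest €16,862.83.
Payments saved = 73 − 70 = 3.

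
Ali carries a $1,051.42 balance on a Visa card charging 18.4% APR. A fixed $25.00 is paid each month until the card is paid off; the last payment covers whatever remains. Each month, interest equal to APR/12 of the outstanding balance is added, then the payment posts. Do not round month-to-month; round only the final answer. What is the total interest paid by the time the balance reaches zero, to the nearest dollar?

Monthly rate r = 18.4%/12 = 1.53333% = 0.0153333.
Payoff takes n = ⌈−ln(1 − rB₀/P)/ln(1+r)⌉ = ⌈68.034⌉ = 69 payments; the last is $0.86.
Total paid = 68·$25.00 + $0.86 = $1,700.86.
Total interest = total paid − principal = $1,700.86 − $1,051.42 = $649.44.

$649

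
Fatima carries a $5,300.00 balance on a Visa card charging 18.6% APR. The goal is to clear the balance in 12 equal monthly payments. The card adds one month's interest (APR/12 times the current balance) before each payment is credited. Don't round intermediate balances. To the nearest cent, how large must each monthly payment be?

Monthly rate r = 18.6%/12 = 1.55% = 0.0155.
Level-payment amortization: P = B₀·r / (1 − (1+r)^(−n)) = 5300.00·0.0155 / (1 − 1.0155^(−12)).
Denominator 1 − (1+r)^(−12) = 0.168540945.
P = 82.15 / 0.168540945 ≈ 487.42.

$487.42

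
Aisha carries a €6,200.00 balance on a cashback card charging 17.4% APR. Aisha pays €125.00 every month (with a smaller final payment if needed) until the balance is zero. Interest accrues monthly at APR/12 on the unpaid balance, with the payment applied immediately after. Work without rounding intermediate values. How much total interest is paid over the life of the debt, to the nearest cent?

€4,828.60

Monthly rate r = 17.4%/12 = 1.45% = 0.0145.
Payoff takes n = ⌈−ln(1 − rB₀/P)/ln(1+r)⌉ = ⌈88.228⌉ = 89 payments; the last is €28.60.
Total paid = 88·€125.00 + €28.60 = €11,028.60.
Total interest = total paid − principal = €11,028.60 − €6,200.00 = €4,828.60.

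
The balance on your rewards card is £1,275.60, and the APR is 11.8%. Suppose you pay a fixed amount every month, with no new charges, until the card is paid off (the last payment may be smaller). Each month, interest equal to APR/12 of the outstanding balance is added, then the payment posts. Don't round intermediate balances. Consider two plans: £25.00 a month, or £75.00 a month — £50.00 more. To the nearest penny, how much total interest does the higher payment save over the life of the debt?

Monthly rate r = 11.8%/12 = 0.983333% = 0.00983333.
At £25.00/mo: n = ⌈−ln(1 − rB₀/P)/ln(1+r)⌉ = 72 payments (last £4.79); total interest = total paid − £1,275.60 = £504.19.
At £75.00/mo: 19 payments (last £52.81); total interest £127.21.
Interest saved = £504.19 − £127.21 = £376.98.

£376.98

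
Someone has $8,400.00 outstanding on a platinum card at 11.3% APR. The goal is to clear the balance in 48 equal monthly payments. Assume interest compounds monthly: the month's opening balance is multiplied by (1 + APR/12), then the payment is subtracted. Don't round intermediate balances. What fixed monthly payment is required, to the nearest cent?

$218.33

Monthly rate r = 11.3%/12 = 0.941667% = 0.00941667.
Level-payment amortization: P = B₀·r / (1 − (1+r)^(−n)) = 8400.00·0.00941667 / (1 − 1.00942^(−48)).
Denominator 1 − (1+r)^(−48) = 0.362298581.
P = 79.1 / 0.362298581 ≈ 218.33.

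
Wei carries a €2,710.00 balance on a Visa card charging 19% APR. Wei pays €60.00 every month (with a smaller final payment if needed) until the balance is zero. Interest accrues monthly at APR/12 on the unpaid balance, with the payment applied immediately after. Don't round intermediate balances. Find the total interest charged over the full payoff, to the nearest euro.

€2,086

Monthly rate r = 19%/12 = 1.58333% = 0.0158333.
Payoff takes n = ⌈−ln(1 − rB₀/P)/ln(1+r)⌉ = ⌈79.937⌉ = 80 payments; the last is €56.25.
Total paid = 79·€60.00 + €56.25 = €4,796.25.
Total interest = total paid − principal = €4,796.25 − €2,710.00 = €2,086.25.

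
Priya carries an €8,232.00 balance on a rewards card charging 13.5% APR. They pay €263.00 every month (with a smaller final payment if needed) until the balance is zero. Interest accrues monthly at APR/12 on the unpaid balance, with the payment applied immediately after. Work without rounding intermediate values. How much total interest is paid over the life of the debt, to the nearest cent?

€1,972.66

Monthly rate r = 13.5%/12 = 1.125% = 0.01125.
Payoff takes n = ⌈−ln(1 − rB₀/P)/ln(1+r)⌉ = ⌈38.800⌉ = 39 payments; the last is €210.66.
Total paid = 38·€263.00 + €210.66 = €10,204.66.
Total interest = total paid − principal = €10,204.66 − €8,232.00 = €1,972.66.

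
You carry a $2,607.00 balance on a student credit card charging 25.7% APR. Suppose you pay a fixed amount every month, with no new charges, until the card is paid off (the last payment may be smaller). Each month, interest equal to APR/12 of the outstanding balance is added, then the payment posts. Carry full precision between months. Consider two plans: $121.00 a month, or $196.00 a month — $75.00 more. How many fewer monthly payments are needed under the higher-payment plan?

14 fewer payments

Monthly rate r = 25.7%/12 = 2.14167% = 0.0214167.
At $121.00/mo: n = ⌈−ln(1 − rB₀/P)/ln(1+r)⌉ = 30 payments (last $24.85); total interest = total paid − $2,607.00 = $926.85.
At $196.00/mo: 16 payments (last $161.46); total interest $494.46.
Payments saved = 30 − 16 = 14.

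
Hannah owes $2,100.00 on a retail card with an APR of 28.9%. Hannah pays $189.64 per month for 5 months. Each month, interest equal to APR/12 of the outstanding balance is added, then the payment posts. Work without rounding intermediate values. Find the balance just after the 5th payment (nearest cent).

Monthly rate r = 28.9%/12 = 2.40833% = 0.0240833.
Each month: B ← B·(1+r) − $189.64.
Month 1: interest $50.57; balance after payment $1,960.93.
Month 2: interest $47.23; balance after payment $1,818.52.
Month 3: interest $43.80; balance after payment $1,672.68.
Month 4: interest $40.28; balance after payment $1,523.32.
Month 5: interest $36.69; balance after payment $1,370.37.

$1,370.37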